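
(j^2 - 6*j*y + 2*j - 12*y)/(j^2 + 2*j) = (j - 6*y)/j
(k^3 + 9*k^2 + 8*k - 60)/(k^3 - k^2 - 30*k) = (k^2 + 4*k - 12)/(k*(k - 6))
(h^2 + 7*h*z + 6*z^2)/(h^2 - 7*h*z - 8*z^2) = (-h - 6*z)/(-h + 8*z)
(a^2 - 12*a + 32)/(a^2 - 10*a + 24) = (a - 8)/(a - 6)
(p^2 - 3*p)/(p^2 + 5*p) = (p - 3)/(p + 5)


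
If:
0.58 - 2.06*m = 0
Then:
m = 0.28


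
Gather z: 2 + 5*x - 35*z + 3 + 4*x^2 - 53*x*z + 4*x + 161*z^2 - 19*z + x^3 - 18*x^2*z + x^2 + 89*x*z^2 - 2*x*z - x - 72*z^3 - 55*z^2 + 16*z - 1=x^3 + 5*x^2 + 8*x - 72*z^3 + z^2*(89*x + 106) + z*(-18*x^2 - 55*x - 38) + 4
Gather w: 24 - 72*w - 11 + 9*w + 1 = 14 - 63*w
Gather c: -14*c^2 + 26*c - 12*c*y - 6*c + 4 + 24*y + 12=-14*c^2 + c*(20 - 12*y) + 24*y + 16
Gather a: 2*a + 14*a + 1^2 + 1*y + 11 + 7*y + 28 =16*a + 8*y + 40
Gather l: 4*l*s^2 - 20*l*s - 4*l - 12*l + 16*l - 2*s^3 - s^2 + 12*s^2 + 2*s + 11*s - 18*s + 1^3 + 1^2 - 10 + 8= l*(4*s^2 - 20*s) - 2*s^3 + 11*s^2 - 5*s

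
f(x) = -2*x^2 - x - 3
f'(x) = -4*x - 1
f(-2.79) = -15.78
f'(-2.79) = 10.16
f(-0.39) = -2.91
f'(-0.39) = 0.56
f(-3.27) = -21.12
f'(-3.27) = 12.08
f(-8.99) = -155.65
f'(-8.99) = 34.96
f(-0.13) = -2.90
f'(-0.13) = -0.48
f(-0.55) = -3.06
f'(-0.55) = 1.20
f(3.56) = -31.91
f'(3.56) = -15.24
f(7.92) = -136.37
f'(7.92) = -32.68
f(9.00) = -174.00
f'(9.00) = -37.00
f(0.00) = -3.00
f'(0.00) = -1.00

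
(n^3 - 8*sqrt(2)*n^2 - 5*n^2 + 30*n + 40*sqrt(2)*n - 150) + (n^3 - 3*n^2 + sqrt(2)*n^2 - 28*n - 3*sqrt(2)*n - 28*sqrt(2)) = 2*n^3 - 7*sqrt(2)*n^2 - 8*n^2 + 2*n + 37*sqrt(2)*n - 150 - 28*sqrt(2)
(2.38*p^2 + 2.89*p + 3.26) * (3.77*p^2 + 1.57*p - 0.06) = 8.9726*p^4 + 14.6319*p^3 + 16.6847*p^2 + 4.9448*p - 0.1956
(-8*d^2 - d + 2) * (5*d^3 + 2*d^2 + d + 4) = -40*d^5 - 21*d^4 - 29*d^2 - 2*d + 8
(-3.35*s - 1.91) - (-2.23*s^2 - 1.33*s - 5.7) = 2.23*s^2 - 2.02*s + 3.79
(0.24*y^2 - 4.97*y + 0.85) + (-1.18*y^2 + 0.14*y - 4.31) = -0.94*y^2 - 4.83*y - 3.46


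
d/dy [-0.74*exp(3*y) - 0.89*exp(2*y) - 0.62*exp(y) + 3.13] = (-2.22*exp(2*y) - 1.78*exp(y) - 0.62)*exp(y)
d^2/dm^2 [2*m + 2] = 0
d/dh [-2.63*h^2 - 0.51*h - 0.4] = -5.26*h - 0.51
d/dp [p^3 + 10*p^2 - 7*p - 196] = 3*p^2 + 20*p - 7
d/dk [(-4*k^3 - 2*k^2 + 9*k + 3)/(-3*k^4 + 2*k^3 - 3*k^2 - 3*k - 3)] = (-12*k^6 - 12*k^5 + 97*k^4 + 24*k^3 + 51*k^2 + 30*k - 18)/(9*k^8 - 12*k^7 + 22*k^6 + 6*k^5 + 15*k^4 + 6*k^3 + 27*k^2 + 18*k + 9)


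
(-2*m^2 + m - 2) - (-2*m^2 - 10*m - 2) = 11*m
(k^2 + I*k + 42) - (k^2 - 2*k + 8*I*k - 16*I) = 2*k - 7*I*k + 42 + 16*I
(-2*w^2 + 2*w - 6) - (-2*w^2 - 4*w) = 6*w - 6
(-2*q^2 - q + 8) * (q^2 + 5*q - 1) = -2*q^4 - 11*q^3 + 5*q^2 + 41*q - 8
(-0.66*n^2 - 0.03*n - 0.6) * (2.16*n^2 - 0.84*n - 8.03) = -1.4256*n^4 + 0.4896*n^3 + 4.029*n^2 + 0.7449*n + 4.818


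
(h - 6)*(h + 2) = h^2 - 4*h - 12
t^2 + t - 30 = (t - 5)*(t + 6)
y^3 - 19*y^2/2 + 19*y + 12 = (y - 6)*(y - 4)*(y + 1/2)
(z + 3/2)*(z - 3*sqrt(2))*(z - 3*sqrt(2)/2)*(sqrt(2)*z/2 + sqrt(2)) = sqrt(2)*z^4/2 - 9*z^3/2 + 7*sqrt(2)*z^3/4 - 63*z^2/4 + 6*sqrt(2)*z^2 - 27*z/2 + 63*sqrt(2)*z/4 + 27*sqrt(2)/2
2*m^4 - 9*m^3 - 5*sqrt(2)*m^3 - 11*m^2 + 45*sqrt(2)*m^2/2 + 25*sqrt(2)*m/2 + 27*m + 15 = (m - 5)*(m - 3*sqrt(2))*(sqrt(2)*m + 1)*(sqrt(2)*m + sqrt(2)/2)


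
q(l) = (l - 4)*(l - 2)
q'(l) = 2*l - 6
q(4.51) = 1.28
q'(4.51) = 3.02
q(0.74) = 4.11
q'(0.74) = -4.52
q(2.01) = -0.02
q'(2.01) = -1.98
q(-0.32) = 10.02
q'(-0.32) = -6.64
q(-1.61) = 20.25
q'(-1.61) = -9.22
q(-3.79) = 45.10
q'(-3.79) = -13.58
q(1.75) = 0.56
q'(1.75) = -2.50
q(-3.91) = 46.75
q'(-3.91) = -13.82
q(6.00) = 8.00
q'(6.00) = 6.00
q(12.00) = 80.00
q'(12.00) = 18.00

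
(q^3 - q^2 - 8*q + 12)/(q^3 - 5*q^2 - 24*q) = (q^2 - 4*q + 4)/(q*(q - 8))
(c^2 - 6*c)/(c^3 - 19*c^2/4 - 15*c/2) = 4/(4*c + 5)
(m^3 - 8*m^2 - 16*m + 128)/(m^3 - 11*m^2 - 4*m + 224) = (m - 4)/(m - 7)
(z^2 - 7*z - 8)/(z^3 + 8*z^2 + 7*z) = (z - 8)/(z*(z + 7))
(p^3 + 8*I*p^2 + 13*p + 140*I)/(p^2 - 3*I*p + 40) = (p^2 + 3*I*p + 28)/(p - 8*I)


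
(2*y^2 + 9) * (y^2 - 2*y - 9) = 2*y^4 - 4*y^3 - 9*y^2 - 18*y - 81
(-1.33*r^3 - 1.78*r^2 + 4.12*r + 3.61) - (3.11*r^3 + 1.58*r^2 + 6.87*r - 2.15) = -4.44*r^3 - 3.36*r^2 - 2.75*r + 5.76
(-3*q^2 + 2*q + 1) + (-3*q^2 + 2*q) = -6*q^2 + 4*q + 1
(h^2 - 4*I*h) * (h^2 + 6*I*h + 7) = h^4 + 2*I*h^3 + 31*h^2 - 28*I*h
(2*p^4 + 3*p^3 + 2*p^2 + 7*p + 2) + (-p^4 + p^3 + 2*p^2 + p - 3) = p^4 + 4*p^3 + 4*p^2 + 8*p - 1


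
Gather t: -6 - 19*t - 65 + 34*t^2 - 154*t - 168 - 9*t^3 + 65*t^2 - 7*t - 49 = -9*t^3 + 99*t^2 - 180*t - 288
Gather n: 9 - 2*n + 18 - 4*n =27 - 6*n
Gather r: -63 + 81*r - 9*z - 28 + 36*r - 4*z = 117*r - 13*z - 91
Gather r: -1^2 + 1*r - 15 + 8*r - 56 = 9*r - 72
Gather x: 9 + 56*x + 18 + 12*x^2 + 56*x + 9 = 12*x^2 + 112*x + 36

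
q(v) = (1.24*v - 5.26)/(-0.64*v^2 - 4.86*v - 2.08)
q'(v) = (1.24*v - 5.26)*(1.28*v + 4.86)/(-0.64*v^2 - 4.86*v - 2.08)^2 + 1.24/(-0.64*v^2 - 4.86*v - 2.08)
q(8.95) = -0.06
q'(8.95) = -0.00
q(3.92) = 0.01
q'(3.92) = -0.04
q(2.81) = 0.09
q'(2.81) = -0.09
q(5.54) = -0.03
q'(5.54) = -0.02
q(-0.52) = -21.54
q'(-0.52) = -325.02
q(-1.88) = -1.58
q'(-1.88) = -0.55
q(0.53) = 0.95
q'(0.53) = -1.35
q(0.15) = 1.80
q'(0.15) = -3.65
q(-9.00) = 1.61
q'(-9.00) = 0.93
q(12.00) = -0.06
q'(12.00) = 0.00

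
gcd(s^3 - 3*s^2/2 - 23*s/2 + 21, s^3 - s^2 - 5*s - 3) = s - 3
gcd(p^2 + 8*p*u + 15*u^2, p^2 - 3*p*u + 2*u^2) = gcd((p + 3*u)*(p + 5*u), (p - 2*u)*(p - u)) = 1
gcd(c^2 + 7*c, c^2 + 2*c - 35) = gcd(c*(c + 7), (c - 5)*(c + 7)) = c + 7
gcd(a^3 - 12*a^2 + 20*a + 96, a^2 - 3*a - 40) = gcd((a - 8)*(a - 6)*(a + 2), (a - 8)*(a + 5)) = a - 8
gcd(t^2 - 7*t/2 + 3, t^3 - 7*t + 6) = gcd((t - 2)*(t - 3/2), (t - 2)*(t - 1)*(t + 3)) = t - 2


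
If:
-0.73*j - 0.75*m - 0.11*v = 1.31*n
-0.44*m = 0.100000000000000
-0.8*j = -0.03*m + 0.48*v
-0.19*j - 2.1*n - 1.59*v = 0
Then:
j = 0.08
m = -0.23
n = 0.10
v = -0.14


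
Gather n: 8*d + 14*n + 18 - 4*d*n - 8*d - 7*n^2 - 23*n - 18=-7*n^2 + n*(-4*d - 9)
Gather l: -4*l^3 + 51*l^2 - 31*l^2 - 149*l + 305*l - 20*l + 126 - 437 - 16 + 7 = -4*l^3 + 20*l^2 + 136*l - 320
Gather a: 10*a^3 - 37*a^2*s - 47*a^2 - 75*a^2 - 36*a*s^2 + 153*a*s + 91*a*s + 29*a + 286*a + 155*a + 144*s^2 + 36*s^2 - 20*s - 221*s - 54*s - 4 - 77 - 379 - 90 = 10*a^3 + a^2*(-37*s - 122) + a*(-36*s^2 + 244*s + 470) + 180*s^2 - 295*s - 550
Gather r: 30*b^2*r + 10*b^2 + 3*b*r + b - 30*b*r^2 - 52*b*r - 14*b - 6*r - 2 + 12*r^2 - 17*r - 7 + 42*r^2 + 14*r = 10*b^2 - 13*b + r^2*(54 - 30*b) + r*(30*b^2 - 49*b - 9) - 9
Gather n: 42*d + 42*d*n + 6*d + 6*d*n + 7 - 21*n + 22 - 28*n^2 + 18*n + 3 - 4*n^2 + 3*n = 48*d*n + 48*d - 32*n^2 + 32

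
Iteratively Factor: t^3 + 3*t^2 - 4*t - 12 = (t + 2)*(t^2 + t - 6) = (t + 2)*(t + 3)*(t - 2)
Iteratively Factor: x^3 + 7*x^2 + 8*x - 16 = (x - 1)*(x^2 + 8*x + 16) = (x - 1)*(x + 4)*(x + 4)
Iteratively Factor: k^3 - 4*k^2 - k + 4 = (k + 1)*(k^2 - 5*k + 4) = (k - 4)*(k + 1)*(k - 1)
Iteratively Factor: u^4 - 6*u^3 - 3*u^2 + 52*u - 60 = (u - 5)*(u^3 - u^2 - 8*u + 12) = (u - 5)*(u + 3)*(u^2 - 4*u + 4) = (u - 5)*(u - 2)*(u + 3)*(u - 2)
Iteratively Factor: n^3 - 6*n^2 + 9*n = (n)*(n^2 - 6*n + 9) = n*(n - 3)*(n - 3)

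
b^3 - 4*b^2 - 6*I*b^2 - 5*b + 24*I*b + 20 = (b - 4)*(b - 5*I)*(b - I)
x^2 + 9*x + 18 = (x + 3)*(x + 6)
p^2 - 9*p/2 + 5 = (p - 5/2)*(p - 2)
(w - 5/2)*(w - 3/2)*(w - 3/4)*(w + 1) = w^4 - 15*w^3/4 + 2*w^2 + 63*w/16 - 45/16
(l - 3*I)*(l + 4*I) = l^2 + I*l + 12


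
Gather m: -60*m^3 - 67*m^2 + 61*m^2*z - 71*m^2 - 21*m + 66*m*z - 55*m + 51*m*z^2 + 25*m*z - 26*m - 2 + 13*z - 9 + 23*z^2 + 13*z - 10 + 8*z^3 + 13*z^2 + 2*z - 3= -60*m^3 + m^2*(61*z - 138) + m*(51*z^2 + 91*z - 102) + 8*z^3 + 36*z^2 + 28*z - 24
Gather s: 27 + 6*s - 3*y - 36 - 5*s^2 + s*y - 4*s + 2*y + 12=-5*s^2 + s*(y + 2) - y + 3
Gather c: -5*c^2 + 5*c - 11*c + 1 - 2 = -5*c^2 - 6*c - 1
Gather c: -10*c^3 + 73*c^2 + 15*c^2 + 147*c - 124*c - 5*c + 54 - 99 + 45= -10*c^3 + 88*c^2 + 18*c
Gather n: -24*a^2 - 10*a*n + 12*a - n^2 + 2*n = -24*a^2 + 12*a - n^2 + n*(2 - 10*a)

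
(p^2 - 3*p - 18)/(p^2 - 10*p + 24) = (p + 3)/(p - 4)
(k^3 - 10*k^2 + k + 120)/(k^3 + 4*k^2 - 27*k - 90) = (k - 8)/(k + 6)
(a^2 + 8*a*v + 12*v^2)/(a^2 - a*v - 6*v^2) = (-a - 6*v)/(-a + 3*v)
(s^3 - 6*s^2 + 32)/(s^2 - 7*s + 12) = (s^2 - 2*s - 8)/(s - 3)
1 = 1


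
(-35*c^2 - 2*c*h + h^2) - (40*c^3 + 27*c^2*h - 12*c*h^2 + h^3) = -40*c^3 - 27*c^2*h - 35*c^2 + 12*c*h^2 - 2*c*h - h^3 + h^2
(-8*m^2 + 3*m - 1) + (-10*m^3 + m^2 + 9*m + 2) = -10*m^3 - 7*m^2 + 12*m + 1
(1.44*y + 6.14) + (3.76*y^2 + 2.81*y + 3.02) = 3.76*y^2 + 4.25*y + 9.16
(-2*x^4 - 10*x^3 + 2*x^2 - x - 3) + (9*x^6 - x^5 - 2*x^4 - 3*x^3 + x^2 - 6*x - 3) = 9*x^6 - x^5 - 4*x^4 - 13*x^3 + 3*x^2 - 7*x - 6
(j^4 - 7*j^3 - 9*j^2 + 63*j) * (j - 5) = j^5 - 12*j^4 + 26*j^3 + 108*j^2 - 315*j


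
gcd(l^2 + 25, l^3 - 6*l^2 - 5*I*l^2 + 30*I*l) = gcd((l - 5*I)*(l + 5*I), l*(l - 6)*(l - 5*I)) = l - 5*I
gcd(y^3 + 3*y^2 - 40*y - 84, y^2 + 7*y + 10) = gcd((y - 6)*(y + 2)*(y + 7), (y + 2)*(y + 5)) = y + 2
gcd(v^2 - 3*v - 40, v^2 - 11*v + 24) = v - 8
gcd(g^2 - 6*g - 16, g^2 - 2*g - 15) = 1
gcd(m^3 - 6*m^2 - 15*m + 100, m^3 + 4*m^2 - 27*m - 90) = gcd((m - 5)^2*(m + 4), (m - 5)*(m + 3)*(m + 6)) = m - 5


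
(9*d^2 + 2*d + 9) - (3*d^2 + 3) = 6*d^2 + 2*d + 6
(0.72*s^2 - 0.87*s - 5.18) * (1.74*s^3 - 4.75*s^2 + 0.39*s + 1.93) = 1.2528*s^5 - 4.9338*s^4 - 4.5999*s^3 + 25.6553*s^2 - 3.6993*s - 9.9974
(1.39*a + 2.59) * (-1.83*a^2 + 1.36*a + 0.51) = -2.5437*a^3 - 2.8493*a^2 + 4.2313*a + 1.3209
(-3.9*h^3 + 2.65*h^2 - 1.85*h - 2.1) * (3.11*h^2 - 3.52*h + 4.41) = -12.129*h^5 + 21.9695*h^4 - 32.2805*h^3 + 11.6675*h^2 - 0.7665*h - 9.261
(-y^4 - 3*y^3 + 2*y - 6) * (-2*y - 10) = 2*y^5 + 16*y^4 + 30*y^3 - 4*y^2 - 8*y + 60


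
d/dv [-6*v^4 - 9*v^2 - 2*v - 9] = -24*v^3 - 18*v - 2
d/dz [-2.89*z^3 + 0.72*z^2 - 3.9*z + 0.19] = -8.67*z^2 + 1.44*z - 3.9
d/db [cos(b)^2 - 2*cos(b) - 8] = 2*(1 - cos(b))*sin(b)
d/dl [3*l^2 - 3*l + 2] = 6*l - 3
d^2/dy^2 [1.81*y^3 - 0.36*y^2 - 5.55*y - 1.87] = 10.86*y - 0.72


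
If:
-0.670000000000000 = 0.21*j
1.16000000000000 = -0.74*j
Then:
No Solution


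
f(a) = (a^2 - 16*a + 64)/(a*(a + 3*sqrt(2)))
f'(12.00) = 0.03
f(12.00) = 0.08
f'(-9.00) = 1.37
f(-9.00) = 6.75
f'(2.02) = -2.80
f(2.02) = 2.83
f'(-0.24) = -259.69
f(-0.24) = -70.68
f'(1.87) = -3.37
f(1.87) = 3.29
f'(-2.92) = 18.43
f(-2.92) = -30.88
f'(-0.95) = -13.46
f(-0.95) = -25.61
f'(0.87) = -18.58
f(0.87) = 11.43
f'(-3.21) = 31.67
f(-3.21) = -37.91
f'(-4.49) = 576.63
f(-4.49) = 140.46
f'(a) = (2*a - 16)/(a*(a + 3*sqrt(2))) - (a^2 - 16*a + 64)/(a*(a + 3*sqrt(2))^2) - (a^2 - 16*a + 64)/(a^2*(a + 3*sqrt(2))) = (3*sqrt(2)*a^2 + 16*a^2 - 128*a - 192*sqrt(2))/(a^2*(a^2 + 6*sqrt(2)*a + 18))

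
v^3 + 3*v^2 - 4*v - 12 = (v - 2)*(v + 2)*(v + 3)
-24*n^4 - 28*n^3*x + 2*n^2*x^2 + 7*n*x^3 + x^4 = (-2*n + x)*(n + x)*(2*n + x)*(6*n + x)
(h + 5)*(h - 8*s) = h^2 - 8*h*s + 5*h - 40*s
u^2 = u^2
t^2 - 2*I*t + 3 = (t - 3*I)*(t + I)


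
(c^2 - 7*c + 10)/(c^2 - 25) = (c - 2)/(c + 5)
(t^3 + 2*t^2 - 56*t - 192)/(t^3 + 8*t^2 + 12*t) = (t^2 - 4*t - 32)/(t*(t + 2))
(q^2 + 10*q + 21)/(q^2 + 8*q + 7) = (q + 3)/(q + 1)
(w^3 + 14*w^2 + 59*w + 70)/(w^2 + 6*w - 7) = (w^2 + 7*w + 10)/(w - 1)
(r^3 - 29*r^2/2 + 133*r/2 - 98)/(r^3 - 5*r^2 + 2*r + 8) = (r^2 - 21*r/2 + 49/2)/(r^2 - r - 2)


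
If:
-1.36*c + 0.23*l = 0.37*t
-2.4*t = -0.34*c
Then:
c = 7.05882352941176*t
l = 43.3478260869565*t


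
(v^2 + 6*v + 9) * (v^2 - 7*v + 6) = v^4 - v^3 - 27*v^2 - 27*v + 54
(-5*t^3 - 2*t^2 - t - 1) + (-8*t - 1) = -5*t^3 - 2*t^2 - 9*t - 2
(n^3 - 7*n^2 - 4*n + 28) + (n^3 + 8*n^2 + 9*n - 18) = 2*n^3 + n^2 + 5*n + 10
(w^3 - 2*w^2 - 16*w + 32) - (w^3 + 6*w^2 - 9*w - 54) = -8*w^2 - 7*w + 86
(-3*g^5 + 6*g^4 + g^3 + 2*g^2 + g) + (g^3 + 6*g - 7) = -3*g^5 + 6*g^4 + 2*g^3 + 2*g^2 + 7*g - 7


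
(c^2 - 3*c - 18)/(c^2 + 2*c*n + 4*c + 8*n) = (c^2 - 3*c - 18)/(c^2 + 2*c*n + 4*c + 8*n)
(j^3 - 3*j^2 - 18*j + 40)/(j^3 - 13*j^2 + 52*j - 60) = (j + 4)/(j - 6)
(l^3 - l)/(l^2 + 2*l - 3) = l*(l + 1)/(l + 3)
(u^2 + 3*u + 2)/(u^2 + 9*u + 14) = (u + 1)/(u + 7)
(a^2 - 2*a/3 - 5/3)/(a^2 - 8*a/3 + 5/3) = (a + 1)/(a - 1)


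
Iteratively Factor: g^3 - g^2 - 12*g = (g - 4)*(g^2 + 3*g) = g*(g - 4)*(g + 3)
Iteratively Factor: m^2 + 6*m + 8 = (m + 2)*(m + 4)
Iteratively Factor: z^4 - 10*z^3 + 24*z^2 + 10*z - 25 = (z - 5)*(z^3 - 5*z^2 - z + 5) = (z - 5)*(z - 1)*(z^2 - 4*z - 5) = (z - 5)^2*(z - 1)*(z + 1)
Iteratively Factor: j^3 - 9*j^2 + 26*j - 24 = (j - 4)*(j^2 - 5*j + 6) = (j - 4)*(j - 2)*(j - 3)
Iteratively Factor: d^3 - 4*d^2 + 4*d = (d - 2)*(d^2 - 2*d) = d*(d - 2)*(d - 2)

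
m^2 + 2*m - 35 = (m - 5)*(m + 7)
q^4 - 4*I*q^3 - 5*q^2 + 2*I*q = q*(q - 2*I)*(q - I)^2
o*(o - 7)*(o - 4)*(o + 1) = o^4 - 10*o^3 + 17*o^2 + 28*o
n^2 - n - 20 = (n - 5)*(n + 4)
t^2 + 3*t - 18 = (t - 3)*(t + 6)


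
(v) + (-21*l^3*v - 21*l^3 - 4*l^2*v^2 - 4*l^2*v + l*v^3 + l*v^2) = -21*l^3*v - 21*l^3 - 4*l^2*v^2 - 4*l^2*v + l*v^3 + l*v^2 + v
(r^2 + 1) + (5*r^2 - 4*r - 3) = 6*r^2 - 4*r - 2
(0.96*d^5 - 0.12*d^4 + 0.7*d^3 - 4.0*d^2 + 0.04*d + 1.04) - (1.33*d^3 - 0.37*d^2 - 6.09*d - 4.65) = 0.96*d^5 - 0.12*d^4 - 0.63*d^3 - 3.63*d^2 + 6.13*d + 5.69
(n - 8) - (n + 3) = -11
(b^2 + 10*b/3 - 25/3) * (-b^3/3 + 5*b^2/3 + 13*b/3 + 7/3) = -b^5/3 + 5*b^4/9 + 38*b^3/3 + 26*b^2/9 - 85*b/3 - 175/9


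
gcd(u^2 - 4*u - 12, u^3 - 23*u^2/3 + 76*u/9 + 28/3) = u - 6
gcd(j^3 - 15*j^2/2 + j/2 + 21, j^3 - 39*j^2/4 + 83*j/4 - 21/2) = j^2 - 9*j + 14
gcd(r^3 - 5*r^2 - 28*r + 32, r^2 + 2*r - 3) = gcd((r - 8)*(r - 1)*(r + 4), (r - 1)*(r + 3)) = r - 1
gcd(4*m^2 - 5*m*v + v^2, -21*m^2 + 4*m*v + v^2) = 1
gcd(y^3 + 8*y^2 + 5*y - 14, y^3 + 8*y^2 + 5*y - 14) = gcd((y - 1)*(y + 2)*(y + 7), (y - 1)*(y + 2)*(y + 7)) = y^3 + 8*y^2 + 5*y - 14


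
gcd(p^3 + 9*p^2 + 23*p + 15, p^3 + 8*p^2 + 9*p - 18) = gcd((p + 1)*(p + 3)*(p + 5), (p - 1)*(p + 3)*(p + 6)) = p + 3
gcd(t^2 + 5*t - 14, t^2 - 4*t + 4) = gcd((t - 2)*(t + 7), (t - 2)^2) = t - 2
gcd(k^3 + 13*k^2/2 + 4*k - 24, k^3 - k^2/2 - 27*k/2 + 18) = k^2 + 5*k/2 - 6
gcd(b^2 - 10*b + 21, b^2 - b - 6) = b - 3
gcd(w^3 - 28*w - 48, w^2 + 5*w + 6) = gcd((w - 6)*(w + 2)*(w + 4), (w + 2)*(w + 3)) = w + 2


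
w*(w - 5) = w^2 - 5*w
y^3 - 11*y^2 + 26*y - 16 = (y - 8)*(y - 2)*(y - 1)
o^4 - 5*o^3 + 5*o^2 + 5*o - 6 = (o - 3)*(o - 2)*(o - 1)*(o + 1)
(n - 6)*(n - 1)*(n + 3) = n^3 - 4*n^2 - 15*n + 18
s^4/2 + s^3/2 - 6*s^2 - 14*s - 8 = (s/2 + 1)*(s - 4)*(s + 1)*(s + 2)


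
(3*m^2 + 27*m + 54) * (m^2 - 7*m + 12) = 3*m^4 + 6*m^3 - 99*m^2 - 54*m + 648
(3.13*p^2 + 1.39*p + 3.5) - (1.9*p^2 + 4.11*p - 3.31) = 1.23*p^2 - 2.72*p + 6.81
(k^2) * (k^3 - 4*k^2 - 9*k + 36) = k^5 - 4*k^4 - 9*k^3 + 36*k^2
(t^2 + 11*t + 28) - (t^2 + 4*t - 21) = 7*t + 49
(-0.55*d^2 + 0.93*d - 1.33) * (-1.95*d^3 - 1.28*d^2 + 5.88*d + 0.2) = 1.0725*d^5 - 1.1095*d^4 - 1.8309*d^3 + 7.0608*d^2 - 7.6344*d - 0.266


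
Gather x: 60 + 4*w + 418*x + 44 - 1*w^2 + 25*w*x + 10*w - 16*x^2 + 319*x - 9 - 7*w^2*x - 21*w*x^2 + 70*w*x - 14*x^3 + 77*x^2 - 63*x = -w^2 + 14*w - 14*x^3 + x^2*(61 - 21*w) + x*(-7*w^2 + 95*w + 674) + 95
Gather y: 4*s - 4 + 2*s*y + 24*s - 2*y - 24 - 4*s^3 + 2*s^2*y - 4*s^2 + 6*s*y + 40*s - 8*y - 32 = -4*s^3 - 4*s^2 + 68*s + y*(2*s^2 + 8*s - 10) - 60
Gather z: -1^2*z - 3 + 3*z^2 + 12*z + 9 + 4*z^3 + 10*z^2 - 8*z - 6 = 4*z^3 + 13*z^2 + 3*z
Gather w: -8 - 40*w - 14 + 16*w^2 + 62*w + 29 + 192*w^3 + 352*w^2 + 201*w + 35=192*w^3 + 368*w^2 + 223*w + 42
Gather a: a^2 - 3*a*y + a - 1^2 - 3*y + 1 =a^2 + a*(1 - 3*y) - 3*y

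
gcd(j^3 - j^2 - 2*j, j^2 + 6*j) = j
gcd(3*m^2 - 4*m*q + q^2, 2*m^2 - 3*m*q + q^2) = -m + q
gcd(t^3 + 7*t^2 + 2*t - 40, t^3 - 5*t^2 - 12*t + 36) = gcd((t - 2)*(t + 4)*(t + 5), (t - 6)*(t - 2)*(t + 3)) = t - 2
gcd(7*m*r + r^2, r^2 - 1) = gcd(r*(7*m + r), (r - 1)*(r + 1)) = 1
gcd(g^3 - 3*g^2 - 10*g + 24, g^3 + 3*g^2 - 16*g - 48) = g^2 - g - 12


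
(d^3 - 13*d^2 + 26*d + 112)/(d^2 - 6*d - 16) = d - 7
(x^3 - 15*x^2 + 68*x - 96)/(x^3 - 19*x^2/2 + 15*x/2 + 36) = 2*(x - 4)/(2*x + 3)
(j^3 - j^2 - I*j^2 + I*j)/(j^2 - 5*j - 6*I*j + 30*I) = j*(j^2 - j - I*j + I)/(j^2 - 5*j - 6*I*j + 30*I)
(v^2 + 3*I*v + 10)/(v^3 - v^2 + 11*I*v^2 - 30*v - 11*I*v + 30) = (v - 2*I)/(v^2 + v*(-1 + 6*I) - 6*I)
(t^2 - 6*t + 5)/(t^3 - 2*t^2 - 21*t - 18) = (-t^2 + 6*t - 5)/(-t^3 + 2*t^2 + 21*t + 18)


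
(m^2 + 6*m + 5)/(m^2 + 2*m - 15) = (m + 1)/(m - 3)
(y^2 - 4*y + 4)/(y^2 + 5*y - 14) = (y - 2)/(y + 7)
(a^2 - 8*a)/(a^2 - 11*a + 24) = a/(a - 3)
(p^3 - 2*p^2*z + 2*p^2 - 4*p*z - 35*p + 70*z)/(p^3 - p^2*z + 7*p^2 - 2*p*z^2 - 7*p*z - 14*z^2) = (p - 5)/(p + z)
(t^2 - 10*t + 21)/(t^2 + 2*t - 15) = (t - 7)/(t + 5)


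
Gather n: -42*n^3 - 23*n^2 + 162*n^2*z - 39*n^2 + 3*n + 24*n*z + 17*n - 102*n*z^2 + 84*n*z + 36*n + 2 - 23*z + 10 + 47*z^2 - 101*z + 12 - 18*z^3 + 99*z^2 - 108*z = -42*n^3 + n^2*(162*z - 62) + n*(-102*z^2 + 108*z + 56) - 18*z^3 + 146*z^2 - 232*z + 24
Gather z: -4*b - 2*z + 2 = -4*b - 2*z + 2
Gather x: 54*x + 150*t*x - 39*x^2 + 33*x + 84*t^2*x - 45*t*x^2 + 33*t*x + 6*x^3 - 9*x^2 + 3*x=6*x^3 + x^2*(-45*t - 48) + x*(84*t^2 + 183*t + 90)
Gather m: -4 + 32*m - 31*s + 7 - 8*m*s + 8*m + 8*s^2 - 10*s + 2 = m*(40 - 8*s) + 8*s^2 - 41*s + 5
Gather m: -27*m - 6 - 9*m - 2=-36*m - 8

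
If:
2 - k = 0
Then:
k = 2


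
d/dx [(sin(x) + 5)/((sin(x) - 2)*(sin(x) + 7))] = (-10*sin(x) + cos(x)^2 - 40)*cos(x)/((sin(x) - 2)^2*(sin(x) + 7)^2)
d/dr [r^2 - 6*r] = 2*r - 6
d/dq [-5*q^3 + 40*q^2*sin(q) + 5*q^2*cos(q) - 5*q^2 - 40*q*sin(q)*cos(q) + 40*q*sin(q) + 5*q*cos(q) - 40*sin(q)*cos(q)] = -5*q^2*sin(q) + 40*q^2*cos(q) - 15*q^2 + 75*q*sin(q) + 50*q*cos(q) - 40*q*cos(2*q) - 10*q + 40*sin(q) - 20*sin(2*q) + 5*cos(q) - 40*cos(2*q)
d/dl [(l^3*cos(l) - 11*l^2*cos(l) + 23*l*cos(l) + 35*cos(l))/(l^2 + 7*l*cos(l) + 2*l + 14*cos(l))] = ((l^2 + 7*l*cos(l) + 2*l + 14*cos(l))*(-l^3*sin(l) + 11*l^2*sin(l) + 3*l^2*cos(l) - 23*l*sin(l) - 22*l*cos(l) - 35*sin(l) + 23*cos(l)) + (-l^3 + 11*l^2 - 23*l - 35)*(-7*l*sin(l) + 2*l - 14*sin(l) + 7*cos(l) + 2)*cos(l))/((l + 2)^2*(l + 7*cos(l))^2)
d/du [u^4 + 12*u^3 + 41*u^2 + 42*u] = 4*u^3 + 36*u^2 + 82*u + 42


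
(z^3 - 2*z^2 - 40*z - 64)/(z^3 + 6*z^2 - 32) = (z^2 - 6*z - 16)/(z^2 + 2*z - 8)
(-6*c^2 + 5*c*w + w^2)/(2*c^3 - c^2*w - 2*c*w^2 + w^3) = (6*c + w)/(-2*c^2 - c*w + w^2)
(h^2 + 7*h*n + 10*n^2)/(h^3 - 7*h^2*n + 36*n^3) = (h + 5*n)/(h^2 - 9*h*n + 18*n^2)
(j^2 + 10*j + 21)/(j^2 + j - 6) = (j + 7)/(j - 2)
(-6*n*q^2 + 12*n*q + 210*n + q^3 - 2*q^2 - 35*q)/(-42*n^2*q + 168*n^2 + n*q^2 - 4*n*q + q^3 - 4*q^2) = (q^2 - 2*q - 35)/(7*n*q - 28*n + q^2 - 4*q)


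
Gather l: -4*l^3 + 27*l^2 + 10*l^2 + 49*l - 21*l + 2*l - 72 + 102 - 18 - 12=-4*l^3 + 37*l^2 + 30*l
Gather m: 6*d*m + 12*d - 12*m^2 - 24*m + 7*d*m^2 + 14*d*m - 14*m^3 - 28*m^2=12*d - 14*m^3 + m^2*(7*d - 40) + m*(20*d - 24)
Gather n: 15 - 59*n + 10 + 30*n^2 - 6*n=30*n^2 - 65*n + 25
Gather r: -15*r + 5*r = -10*r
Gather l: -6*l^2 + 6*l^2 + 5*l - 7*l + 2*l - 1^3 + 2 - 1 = 0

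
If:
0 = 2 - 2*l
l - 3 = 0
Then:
No Solution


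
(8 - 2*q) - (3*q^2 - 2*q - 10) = 18 - 3*q^2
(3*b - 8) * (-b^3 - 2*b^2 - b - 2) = -3*b^4 + 2*b^3 + 13*b^2 + 2*b + 16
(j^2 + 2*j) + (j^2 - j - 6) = 2*j^2 + j - 6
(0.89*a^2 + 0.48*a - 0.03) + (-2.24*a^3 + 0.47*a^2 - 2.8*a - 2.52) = -2.24*a^3 + 1.36*a^2 - 2.32*a - 2.55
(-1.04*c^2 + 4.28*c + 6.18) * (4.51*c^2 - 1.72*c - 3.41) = -4.6904*c^4 + 21.0916*c^3 + 24.0566*c^2 - 25.2244*c - 21.0738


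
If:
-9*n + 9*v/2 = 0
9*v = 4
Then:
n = 2/9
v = 4/9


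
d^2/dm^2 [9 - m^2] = -2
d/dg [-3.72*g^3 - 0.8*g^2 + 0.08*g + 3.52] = -11.16*g^2 - 1.6*g + 0.08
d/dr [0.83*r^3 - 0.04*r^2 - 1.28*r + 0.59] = 2.49*r^2 - 0.08*r - 1.28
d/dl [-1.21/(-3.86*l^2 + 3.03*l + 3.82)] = (3.6663 - 9.3412*l)/(-3.86*l^2 + 3.03*l + 3.82)^2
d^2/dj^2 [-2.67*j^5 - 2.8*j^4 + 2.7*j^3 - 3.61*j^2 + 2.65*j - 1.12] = -53.4*j^3 - 33.6*j^2 + 16.2*j - 7.22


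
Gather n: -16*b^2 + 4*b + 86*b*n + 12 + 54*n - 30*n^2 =-16*b^2 + 4*b - 30*n^2 + n*(86*b + 54) + 12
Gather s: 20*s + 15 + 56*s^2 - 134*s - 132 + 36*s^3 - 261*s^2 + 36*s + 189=36*s^3 - 205*s^2 - 78*s + 72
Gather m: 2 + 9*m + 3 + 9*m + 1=18*m + 6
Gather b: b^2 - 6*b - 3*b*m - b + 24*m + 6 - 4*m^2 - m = b^2 + b*(-3*m - 7) - 4*m^2 + 23*m + 6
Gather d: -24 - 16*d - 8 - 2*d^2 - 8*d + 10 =-2*d^2 - 24*d - 22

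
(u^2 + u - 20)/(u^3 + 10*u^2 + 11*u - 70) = (u - 4)/(u^2 + 5*u - 14)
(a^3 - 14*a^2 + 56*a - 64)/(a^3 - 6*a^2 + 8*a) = (a - 8)/a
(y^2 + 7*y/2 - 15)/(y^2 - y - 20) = (-y^2 - 7*y/2 + 15)/(-y^2 + y + 20)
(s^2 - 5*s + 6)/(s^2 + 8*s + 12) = (s^2 - 5*s + 6)/(s^2 + 8*s + 12)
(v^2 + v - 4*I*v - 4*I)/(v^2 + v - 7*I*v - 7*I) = (v - 4*I)/(v - 7*I)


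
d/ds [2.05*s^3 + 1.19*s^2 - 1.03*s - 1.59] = 6.15*s^2 + 2.38*s - 1.03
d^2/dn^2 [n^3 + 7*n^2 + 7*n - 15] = 6*n + 14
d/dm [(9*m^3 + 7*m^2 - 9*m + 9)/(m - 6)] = (18*m^3 - 155*m^2 - 84*m + 45)/(m^2 - 12*m + 36)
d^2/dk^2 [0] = 0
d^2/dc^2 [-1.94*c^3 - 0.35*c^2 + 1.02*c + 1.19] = -11.64*c - 0.7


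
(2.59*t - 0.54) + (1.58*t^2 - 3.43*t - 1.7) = 1.58*t^2 - 0.84*t - 2.24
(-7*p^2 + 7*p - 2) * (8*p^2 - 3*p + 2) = -56*p^4 + 77*p^3 - 51*p^2 + 20*p - 4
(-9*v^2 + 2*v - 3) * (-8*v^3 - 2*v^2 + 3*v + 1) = 72*v^5 + 2*v^4 - 7*v^3 + 3*v^2 - 7*v - 3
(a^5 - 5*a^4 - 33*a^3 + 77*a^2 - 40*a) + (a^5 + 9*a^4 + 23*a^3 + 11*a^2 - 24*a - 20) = 2*a^5 + 4*a^4 - 10*a^3 + 88*a^2 - 64*a - 20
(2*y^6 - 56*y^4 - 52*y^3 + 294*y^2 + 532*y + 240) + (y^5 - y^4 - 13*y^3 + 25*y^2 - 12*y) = 2*y^6 + y^5 - 57*y^4 - 65*y^3 + 319*y^2 + 520*y + 240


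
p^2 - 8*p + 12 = (p - 6)*(p - 2)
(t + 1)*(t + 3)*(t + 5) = t^3 + 9*t^2 + 23*t + 15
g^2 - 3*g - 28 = (g - 7)*(g + 4)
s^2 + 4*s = s*(s + 4)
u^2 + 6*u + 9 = (u + 3)^2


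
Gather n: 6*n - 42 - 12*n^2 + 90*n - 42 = -12*n^2 + 96*n - 84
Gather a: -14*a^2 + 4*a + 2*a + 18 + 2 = -14*a^2 + 6*a + 20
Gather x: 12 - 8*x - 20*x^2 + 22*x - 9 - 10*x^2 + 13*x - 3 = -30*x^2 + 27*x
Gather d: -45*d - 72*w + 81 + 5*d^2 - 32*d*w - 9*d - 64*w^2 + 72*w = 5*d^2 + d*(-32*w - 54) - 64*w^2 + 81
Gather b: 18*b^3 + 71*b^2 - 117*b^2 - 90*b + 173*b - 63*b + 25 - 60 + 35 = 18*b^3 - 46*b^2 + 20*b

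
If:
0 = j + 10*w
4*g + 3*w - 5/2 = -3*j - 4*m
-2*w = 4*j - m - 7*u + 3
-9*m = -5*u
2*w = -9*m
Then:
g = 1925/1574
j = -675/787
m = -15/787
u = -27/787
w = 135/1574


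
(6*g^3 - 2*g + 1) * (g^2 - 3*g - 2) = 6*g^5 - 18*g^4 - 14*g^3 + 7*g^2 + g - 2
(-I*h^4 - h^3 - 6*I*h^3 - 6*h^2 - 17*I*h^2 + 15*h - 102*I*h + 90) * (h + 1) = -I*h^5 - h^4 - 7*I*h^4 - 7*h^3 - 23*I*h^3 + 9*h^2 - 119*I*h^2 + 105*h - 102*I*h + 90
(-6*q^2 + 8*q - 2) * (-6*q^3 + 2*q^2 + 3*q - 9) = 36*q^5 - 60*q^4 + 10*q^3 + 74*q^2 - 78*q + 18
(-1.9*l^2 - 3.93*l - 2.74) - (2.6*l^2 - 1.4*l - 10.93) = -4.5*l^2 - 2.53*l + 8.19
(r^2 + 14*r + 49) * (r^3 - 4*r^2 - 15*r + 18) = r^5 + 10*r^4 - 22*r^3 - 388*r^2 - 483*r + 882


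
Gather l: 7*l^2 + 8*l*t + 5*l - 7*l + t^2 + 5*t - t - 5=7*l^2 + l*(8*t - 2) + t^2 + 4*t - 5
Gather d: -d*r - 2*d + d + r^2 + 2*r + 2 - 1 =d*(-r - 1) + r^2 + 2*r + 1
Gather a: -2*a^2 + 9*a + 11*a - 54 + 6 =-2*a^2 + 20*a - 48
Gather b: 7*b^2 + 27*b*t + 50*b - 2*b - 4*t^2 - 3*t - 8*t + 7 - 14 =7*b^2 + b*(27*t + 48) - 4*t^2 - 11*t - 7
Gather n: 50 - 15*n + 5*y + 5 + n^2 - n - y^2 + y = n^2 - 16*n - y^2 + 6*y + 55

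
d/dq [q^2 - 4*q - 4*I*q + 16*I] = 2*q - 4 - 4*I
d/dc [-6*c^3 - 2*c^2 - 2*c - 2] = -18*c^2 - 4*c - 2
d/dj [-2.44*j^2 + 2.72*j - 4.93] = 2.72 - 4.88*j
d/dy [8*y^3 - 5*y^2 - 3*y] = 24*y^2 - 10*y - 3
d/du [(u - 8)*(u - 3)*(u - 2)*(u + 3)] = 4*u^3 - 30*u^2 + 14*u + 90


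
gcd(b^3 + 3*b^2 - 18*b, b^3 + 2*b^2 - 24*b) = b^2 + 6*b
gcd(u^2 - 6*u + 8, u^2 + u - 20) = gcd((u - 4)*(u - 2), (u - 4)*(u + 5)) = u - 4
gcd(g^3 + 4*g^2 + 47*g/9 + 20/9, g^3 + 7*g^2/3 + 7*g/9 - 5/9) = g^2 + 8*g/3 + 5/3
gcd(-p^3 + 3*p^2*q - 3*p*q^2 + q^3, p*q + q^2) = 1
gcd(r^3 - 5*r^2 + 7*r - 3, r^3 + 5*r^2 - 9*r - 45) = r - 3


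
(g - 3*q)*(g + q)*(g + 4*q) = g^3 + 2*g^2*q - 11*g*q^2 - 12*q^3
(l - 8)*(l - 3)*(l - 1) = l^3 - 12*l^2 + 35*l - 24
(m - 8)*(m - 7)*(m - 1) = m^3 - 16*m^2 + 71*m - 56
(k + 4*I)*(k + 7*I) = k^2 + 11*I*k - 28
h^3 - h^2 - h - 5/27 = (h - 5/3)*(h + 1/3)^2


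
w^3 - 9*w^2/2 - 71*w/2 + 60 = (w - 8)*(w - 3/2)*(w + 5)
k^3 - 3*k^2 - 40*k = k*(k - 8)*(k + 5)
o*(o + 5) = o^2 + 5*o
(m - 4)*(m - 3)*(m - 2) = m^3 - 9*m^2 + 26*m - 24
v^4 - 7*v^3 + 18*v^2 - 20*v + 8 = (v - 2)^3*(v - 1)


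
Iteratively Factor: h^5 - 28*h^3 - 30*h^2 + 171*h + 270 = (h + 3)*(h^4 - 3*h^3 - 19*h^2 + 27*h + 90) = (h - 3)*(h + 3)*(h^3 - 19*h - 30) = (h - 3)*(h + 3)^2*(h^2 - 3*h - 10) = (h - 5)*(h - 3)*(h + 3)^2*(h + 2)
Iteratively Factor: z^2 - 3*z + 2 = (z - 2)*(z - 1)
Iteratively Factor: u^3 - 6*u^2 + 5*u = (u - 1)*(u^2 - 5*u) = (u - 5)*(u - 1)*(u)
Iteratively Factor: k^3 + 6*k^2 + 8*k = (k + 4)*(k^2 + 2*k) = (k + 2)*(k + 4)*(k)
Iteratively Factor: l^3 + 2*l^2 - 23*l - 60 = (l + 4)*(l^2 - 2*l - 15) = (l + 3)*(l + 4)*(l - 5)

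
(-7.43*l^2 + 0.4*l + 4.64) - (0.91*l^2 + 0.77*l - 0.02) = -8.34*l^2 - 0.37*l + 4.66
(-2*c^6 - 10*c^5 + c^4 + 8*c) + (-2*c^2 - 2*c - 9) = -2*c^6 - 10*c^5 + c^4 - 2*c^2 + 6*c - 9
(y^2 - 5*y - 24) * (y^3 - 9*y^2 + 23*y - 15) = y^5 - 14*y^4 + 44*y^3 + 86*y^2 - 477*y + 360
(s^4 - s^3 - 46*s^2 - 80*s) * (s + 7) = s^5 + 6*s^4 - 53*s^3 - 402*s^2 - 560*s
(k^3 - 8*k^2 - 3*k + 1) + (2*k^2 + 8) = k^3 - 6*k^2 - 3*k + 9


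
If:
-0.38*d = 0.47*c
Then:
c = -0.808510638297872*d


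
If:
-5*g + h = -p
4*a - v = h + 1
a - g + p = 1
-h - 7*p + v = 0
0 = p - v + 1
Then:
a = 0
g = -2/5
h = -13/5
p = 3/5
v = 8/5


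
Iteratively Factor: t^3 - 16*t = (t + 4)*(t^2 - 4*t) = t*(t + 4)*(t - 4)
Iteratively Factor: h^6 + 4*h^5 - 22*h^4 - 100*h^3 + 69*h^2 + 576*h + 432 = (h + 4)*(h^5 - 22*h^3 - 12*h^2 + 117*h + 108) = (h + 3)*(h + 4)*(h^4 - 3*h^3 - 13*h^2 + 27*h + 36) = (h - 3)*(h + 3)*(h + 4)*(h^3 - 13*h - 12) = (h - 3)*(h + 1)*(h + 3)*(h + 4)*(h^2 - h - 12) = (h - 3)*(h + 1)*(h + 3)^2*(h + 4)*(h - 4)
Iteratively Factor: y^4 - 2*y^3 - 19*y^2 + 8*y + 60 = (y - 2)*(y^3 - 19*y - 30) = (y - 5)*(y - 2)*(y^2 + 5*y + 6) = (y - 5)*(y - 2)*(y + 3)*(y + 2)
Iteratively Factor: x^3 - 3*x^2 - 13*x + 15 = (x - 5)*(x^2 + 2*x - 3) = (x - 5)*(x + 3)*(x - 1)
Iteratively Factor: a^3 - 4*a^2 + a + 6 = (a + 1)*(a^2 - 5*a + 6) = (a - 2)*(a + 1)*(a - 3)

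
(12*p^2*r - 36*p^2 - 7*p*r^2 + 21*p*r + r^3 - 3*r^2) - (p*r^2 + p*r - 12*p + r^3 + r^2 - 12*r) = 12*p^2*r - 36*p^2 - 8*p*r^2 + 20*p*r + 12*p - 4*r^2 + 12*r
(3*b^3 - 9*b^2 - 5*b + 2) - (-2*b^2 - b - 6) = 3*b^3 - 7*b^2 - 4*b + 8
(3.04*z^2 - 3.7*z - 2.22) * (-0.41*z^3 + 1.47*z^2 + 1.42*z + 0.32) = -1.2464*z^5 + 5.9858*z^4 - 0.212000000000001*z^3 - 7.5446*z^2 - 4.3364*z - 0.7104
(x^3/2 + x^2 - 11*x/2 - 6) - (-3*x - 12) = x^3/2 + x^2 - 5*x/2 + 6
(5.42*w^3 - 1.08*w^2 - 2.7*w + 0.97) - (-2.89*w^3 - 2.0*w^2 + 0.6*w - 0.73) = 8.31*w^3 + 0.92*w^2 - 3.3*w + 1.7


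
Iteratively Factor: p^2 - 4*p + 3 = (p - 3)*(p - 1)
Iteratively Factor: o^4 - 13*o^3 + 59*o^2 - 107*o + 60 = (o - 1)*(o^3 - 12*o^2 + 47*o - 60) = (o - 3)*(o - 1)*(o^2 - 9*o + 20) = (o - 4)*(o - 3)*(o - 1)*(o - 5)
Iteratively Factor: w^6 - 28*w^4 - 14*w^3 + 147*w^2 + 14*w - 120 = (w - 2)*(w^5 + 2*w^4 - 24*w^3 - 62*w^2 + 23*w + 60) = (w - 2)*(w - 1)*(w^4 + 3*w^3 - 21*w^2 - 83*w - 60) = (w - 2)*(w - 1)*(w + 3)*(w^3 - 21*w - 20) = (w - 5)*(w - 2)*(w - 1)*(w + 3)*(w^2 + 5*w + 4) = (w - 5)*(w - 2)*(w - 1)*(w + 3)*(w + 4)*(w + 1)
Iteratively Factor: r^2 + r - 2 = (r + 2)*(r - 1)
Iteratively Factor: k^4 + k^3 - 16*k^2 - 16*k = (k)*(k^3 + k^2 - 16*k - 16) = k*(k + 4)*(k^2 - 3*k - 4) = k*(k - 4)*(k + 4)*(k + 1)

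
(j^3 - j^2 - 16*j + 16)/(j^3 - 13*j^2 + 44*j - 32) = (j + 4)/(j - 8)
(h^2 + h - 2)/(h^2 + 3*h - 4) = (h + 2)/(h + 4)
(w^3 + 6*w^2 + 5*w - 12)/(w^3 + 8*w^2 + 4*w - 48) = (w^2 + 2*w - 3)/(w^2 + 4*w - 12)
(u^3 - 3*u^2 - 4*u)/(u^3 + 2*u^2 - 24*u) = (u + 1)/(u + 6)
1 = 1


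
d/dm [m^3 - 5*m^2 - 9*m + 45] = 3*m^2 - 10*m - 9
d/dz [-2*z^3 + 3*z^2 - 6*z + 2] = -6*z^2 + 6*z - 6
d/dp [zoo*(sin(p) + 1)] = zoo*cos(p)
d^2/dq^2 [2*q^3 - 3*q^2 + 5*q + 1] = 12*q - 6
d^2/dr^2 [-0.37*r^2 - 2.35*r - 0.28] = -0.740000000000000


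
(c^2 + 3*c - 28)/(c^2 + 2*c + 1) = (c^2 + 3*c - 28)/(c^2 + 2*c + 1)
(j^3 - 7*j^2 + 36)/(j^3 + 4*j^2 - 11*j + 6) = (j^3 - 7*j^2 + 36)/(j^3 + 4*j^2 - 11*j + 6)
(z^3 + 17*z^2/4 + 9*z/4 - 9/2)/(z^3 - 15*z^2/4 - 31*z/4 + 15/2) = (z + 3)/(z - 5)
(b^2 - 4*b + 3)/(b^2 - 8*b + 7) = (b - 3)/(b - 7)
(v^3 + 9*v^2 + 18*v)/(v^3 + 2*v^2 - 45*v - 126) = v/(v - 7)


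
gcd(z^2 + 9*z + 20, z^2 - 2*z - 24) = z + 4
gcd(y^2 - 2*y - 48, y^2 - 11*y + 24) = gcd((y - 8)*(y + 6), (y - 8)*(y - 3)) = y - 8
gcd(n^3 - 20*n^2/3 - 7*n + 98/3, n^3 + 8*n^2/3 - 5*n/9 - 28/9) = n + 7/3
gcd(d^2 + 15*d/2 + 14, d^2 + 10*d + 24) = d + 4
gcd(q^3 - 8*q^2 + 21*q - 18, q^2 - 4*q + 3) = q - 3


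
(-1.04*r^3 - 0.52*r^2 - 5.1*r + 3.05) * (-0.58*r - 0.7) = 0.6032*r^4 + 1.0296*r^3 + 3.322*r^2 + 1.801*r - 2.135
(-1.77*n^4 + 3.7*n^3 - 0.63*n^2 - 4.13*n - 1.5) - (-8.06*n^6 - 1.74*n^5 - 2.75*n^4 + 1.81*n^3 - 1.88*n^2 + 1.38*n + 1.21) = 8.06*n^6 + 1.74*n^5 + 0.98*n^4 + 1.89*n^3 + 1.25*n^2 - 5.51*n - 2.71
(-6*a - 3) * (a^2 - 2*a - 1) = -6*a^3 + 9*a^2 + 12*a + 3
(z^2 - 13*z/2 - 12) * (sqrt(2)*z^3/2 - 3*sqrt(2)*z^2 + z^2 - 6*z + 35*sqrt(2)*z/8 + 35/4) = sqrt(2)*z^5/2 - 25*sqrt(2)*z^4/4 + z^4 - 25*z^3/2 + 143*sqrt(2)*z^3/8 + 121*sqrt(2)*z^2/16 + 143*z^2/4 - 105*sqrt(2)*z/2 + 121*z/8 - 105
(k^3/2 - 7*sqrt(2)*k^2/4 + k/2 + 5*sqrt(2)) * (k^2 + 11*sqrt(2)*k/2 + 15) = k^5/2 + sqrt(2)*k^4 - 45*k^3/4 - 37*sqrt(2)*k^2/2 + 125*k/2 + 75*sqrt(2)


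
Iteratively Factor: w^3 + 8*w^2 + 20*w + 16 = (w + 2)*(w^2 + 6*w + 8) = (w + 2)^2*(w + 4)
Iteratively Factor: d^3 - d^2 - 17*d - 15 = (d + 3)*(d^2 - 4*d - 5) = (d - 5)*(d + 3)*(d + 1)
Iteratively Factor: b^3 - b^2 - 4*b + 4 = (b + 2)*(b^2 - 3*b + 2) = (b - 1)*(b + 2)*(b - 2)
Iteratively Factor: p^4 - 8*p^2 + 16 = (p - 2)*(p^3 + 2*p^2 - 4*p - 8) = (p - 2)^2*(p^2 + 4*p + 4) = (p - 2)^2*(p + 2)*(p + 2)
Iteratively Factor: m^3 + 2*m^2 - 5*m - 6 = (m - 2)*(m^2 + 4*m + 3) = (m - 2)*(m + 1)*(m + 3)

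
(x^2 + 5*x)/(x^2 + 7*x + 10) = x/(x + 2)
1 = 1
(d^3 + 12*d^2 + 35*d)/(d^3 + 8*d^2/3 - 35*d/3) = 3*(d + 7)/(3*d - 7)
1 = 1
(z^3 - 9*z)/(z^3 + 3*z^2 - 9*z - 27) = z/(z + 3)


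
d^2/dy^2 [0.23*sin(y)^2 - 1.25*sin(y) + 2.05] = 1.25*sin(y) + 0.46*cos(2*y)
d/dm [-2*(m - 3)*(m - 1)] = 8 - 4*m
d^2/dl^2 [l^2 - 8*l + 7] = 2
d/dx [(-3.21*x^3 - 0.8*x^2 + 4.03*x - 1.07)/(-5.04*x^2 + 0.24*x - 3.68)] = (16.1784*x^4 - 1.5408*x^3 + 55.5576*x^2 - 4.8976*x - 14.5736)/(25.4016*x^4 - 2.4192*x^3 + 37.152*x^2 - 1.7664*x + 13.5424)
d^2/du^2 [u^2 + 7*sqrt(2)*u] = 2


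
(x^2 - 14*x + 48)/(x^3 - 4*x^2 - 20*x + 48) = (x - 8)/(x^2 + 2*x - 8)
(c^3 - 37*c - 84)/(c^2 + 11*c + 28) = (c^2 - 4*c - 21)/(c + 7)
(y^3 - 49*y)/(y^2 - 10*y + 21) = y*(y + 7)/(y - 3)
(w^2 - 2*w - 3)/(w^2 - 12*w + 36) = (w^2 - 2*w - 3)/(w^2 - 12*w + 36)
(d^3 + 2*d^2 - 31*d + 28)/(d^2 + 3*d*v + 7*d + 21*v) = (d^2 - 5*d + 4)/(d + 3*v)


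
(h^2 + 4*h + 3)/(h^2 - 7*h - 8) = (h + 3)/(h - 8)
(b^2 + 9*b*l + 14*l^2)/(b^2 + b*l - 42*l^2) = (b + 2*l)/(b - 6*l)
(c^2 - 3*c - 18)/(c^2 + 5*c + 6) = (c - 6)/(c + 2)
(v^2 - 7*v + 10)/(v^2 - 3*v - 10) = (v - 2)/(v + 2)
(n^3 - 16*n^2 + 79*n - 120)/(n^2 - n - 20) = (n^2 - 11*n + 24)/(n + 4)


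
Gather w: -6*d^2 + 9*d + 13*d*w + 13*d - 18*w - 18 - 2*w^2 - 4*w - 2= -6*d^2 + 22*d - 2*w^2 + w*(13*d - 22) - 20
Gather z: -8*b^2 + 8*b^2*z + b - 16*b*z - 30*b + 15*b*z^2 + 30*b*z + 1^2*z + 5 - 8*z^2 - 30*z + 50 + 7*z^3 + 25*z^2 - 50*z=-8*b^2 - 29*b + 7*z^3 + z^2*(15*b + 17) + z*(8*b^2 + 14*b - 79) + 55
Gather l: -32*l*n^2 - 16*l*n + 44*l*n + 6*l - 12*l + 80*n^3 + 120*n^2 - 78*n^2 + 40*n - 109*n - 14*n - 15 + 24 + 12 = l*(-32*n^2 + 28*n - 6) + 80*n^3 + 42*n^2 - 83*n + 21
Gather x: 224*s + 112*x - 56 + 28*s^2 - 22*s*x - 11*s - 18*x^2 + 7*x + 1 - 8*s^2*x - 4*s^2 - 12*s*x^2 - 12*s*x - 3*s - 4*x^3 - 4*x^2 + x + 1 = 24*s^2 + 210*s - 4*x^3 + x^2*(-12*s - 22) + x*(-8*s^2 - 34*s + 120) - 54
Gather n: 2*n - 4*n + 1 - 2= -2*n - 1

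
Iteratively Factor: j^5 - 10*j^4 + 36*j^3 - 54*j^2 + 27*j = (j - 3)*(j^4 - 7*j^3 + 15*j^2 - 9*j) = (j - 3)^2*(j^3 - 4*j^2 + 3*j) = (j - 3)^2*(j - 1)*(j^2 - 3*j) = (j - 3)^3*(j - 1)*(j)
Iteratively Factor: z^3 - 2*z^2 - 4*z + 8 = (z - 2)*(z^2 - 4) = (z - 2)^2*(z + 2)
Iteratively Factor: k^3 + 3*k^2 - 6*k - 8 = (k + 1)*(k^2 + 2*k - 8) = (k + 1)*(k + 4)*(k - 2)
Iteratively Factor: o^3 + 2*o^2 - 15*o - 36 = (o + 3)*(o^2 - o - 12) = (o + 3)^2*(o - 4)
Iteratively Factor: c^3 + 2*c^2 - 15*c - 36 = (c - 4)*(c^2 + 6*c + 9) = (c - 4)*(c + 3)*(c + 3)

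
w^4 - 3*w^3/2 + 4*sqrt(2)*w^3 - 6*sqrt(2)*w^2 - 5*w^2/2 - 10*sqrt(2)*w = w*(w - 5/2)*(w + 1)*(w + 4*sqrt(2))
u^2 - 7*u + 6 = (u - 6)*(u - 1)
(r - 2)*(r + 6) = r^2 + 4*r - 12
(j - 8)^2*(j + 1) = j^3 - 15*j^2 + 48*j + 64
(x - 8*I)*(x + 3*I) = x^2 - 5*I*x + 24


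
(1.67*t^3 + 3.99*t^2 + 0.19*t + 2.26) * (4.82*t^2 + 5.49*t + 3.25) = 8.0494*t^5 + 28.4001*t^4 + 28.2484*t^3 + 24.9038*t^2 + 13.0249*t + 7.345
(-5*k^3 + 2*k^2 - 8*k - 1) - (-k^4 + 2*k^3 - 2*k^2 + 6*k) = k^4 - 7*k^3 + 4*k^2 - 14*k - 1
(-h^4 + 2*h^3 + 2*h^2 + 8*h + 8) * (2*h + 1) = -2*h^5 + 3*h^4 + 6*h^3 + 18*h^2 + 24*h + 8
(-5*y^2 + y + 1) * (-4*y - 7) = 20*y^3 + 31*y^2 - 11*y - 7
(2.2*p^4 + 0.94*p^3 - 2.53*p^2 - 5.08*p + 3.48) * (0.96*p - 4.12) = 2.112*p^5 - 8.1616*p^4 - 6.3016*p^3 + 5.5468*p^2 + 24.2704*p - 14.3376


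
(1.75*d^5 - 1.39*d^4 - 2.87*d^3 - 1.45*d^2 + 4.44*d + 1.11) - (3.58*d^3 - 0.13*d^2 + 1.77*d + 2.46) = 1.75*d^5 - 1.39*d^4 - 6.45*d^3 - 1.32*d^2 + 2.67*d - 1.35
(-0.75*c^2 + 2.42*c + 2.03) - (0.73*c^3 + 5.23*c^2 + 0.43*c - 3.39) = -0.73*c^3 - 5.98*c^2 + 1.99*c + 5.42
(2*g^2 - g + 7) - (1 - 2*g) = 2*g^2 + g + 6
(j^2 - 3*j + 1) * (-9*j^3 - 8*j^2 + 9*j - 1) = -9*j^5 + 19*j^4 + 24*j^3 - 36*j^2 + 12*j - 1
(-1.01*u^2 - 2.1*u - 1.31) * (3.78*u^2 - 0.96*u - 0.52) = -3.8178*u^4 - 6.9684*u^3 - 2.4106*u^2 + 2.3496*u + 0.6812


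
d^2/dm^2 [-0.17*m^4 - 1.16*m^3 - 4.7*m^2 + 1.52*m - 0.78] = -2.04*m^2 - 6.96*m - 9.4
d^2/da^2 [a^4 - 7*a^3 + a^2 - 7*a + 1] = 12*a^2 - 42*a + 2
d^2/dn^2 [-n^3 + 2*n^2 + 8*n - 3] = 4 - 6*n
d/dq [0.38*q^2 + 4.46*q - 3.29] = 0.76*q + 4.46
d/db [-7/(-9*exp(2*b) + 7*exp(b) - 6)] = (49 - 126*exp(b))*exp(b)/(9*exp(2*b) - 7*exp(b) + 6)^2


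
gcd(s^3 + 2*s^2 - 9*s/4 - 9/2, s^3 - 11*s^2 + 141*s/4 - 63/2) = s - 3/2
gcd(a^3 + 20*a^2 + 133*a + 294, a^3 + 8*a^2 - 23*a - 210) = a^2 + 13*a + 42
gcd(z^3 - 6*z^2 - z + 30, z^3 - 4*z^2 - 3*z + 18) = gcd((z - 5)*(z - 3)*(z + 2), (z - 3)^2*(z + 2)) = z^2 - z - 6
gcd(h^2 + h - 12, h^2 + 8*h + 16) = h + 4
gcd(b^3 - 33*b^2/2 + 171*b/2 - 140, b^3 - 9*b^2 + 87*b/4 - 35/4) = b^2 - 17*b/2 + 35/2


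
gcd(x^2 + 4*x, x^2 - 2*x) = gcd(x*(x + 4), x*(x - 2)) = x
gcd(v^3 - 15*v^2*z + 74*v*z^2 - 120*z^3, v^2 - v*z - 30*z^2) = -v + 6*z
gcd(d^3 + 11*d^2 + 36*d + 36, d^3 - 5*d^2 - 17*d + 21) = d + 3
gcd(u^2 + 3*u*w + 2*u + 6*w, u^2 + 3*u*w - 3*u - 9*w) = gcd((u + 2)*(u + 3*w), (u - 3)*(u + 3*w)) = u + 3*w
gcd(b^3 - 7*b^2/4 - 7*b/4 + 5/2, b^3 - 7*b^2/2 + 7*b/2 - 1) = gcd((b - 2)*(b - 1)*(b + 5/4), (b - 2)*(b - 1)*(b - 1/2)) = b^2 - 3*b + 2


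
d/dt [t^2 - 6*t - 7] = 2*t - 6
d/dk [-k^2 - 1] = -2*k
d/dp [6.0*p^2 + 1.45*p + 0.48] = 12.0*p + 1.45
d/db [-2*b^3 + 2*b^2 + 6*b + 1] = -6*b^2 + 4*b + 6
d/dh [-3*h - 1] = -3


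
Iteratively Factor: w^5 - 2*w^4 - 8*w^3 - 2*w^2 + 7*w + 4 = (w + 1)*(w^4 - 3*w^3 - 5*w^2 + 3*w + 4) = (w - 1)*(w + 1)*(w^3 - 2*w^2 - 7*w - 4) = (w - 1)*(w + 1)^2*(w^2 - 3*w - 4) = (w - 4)*(w - 1)*(w + 1)^2*(w + 1)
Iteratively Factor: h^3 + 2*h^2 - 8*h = (h + 4)*(h^2 - 2*h) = (h - 2)*(h + 4)*(h)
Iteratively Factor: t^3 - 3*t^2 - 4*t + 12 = (t + 2)*(t^2 - 5*t + 6) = (t - 2)*(t + 2)*(t - 3)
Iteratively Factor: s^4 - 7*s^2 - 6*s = (s + 1)*(s^3 - s^2 - 6*s) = s*(s + 1)*(s^2 - s - 6) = s*(s + 1)*(s + 2)*(s - 3)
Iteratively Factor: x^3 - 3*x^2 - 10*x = (x)*(x^2 - 3*x - 10) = x*(x + 2)*(x - 5)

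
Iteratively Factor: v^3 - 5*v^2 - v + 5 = (v - 1)*(v^2 - 4*v - 5) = (v - 1)*(v + 1)*(v - 5)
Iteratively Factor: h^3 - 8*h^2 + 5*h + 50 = (h - 5)*(h^2 - 3*h - 10) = (h - 5)*(h + 2)*(h - 5)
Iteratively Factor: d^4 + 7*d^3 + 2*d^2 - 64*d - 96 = (d + 4)*(d^3 + 3*d^2 - 10*d - 24) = (d - 3)*(d + 4)*(d^2 + 6*d + 8) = (d - 3)*(d + 2)*(d + 4)*(d + 4)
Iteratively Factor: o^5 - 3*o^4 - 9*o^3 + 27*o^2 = (o - 3)*(o^4 - 9*o^2) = o*(o - 3)*(o^3 - 9*o) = o^2*(o - 3)*(o^2 - 9) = o^2*(o - 3)^2*(o + 3)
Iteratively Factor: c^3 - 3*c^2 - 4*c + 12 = (c - 3)*(c^2 - 4) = (c - 3)*(c - 2)*(c + 2)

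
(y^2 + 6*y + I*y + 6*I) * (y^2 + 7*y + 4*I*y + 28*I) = y^4 + 13*y^3 + 5*I*y^3 + 38*y^2 + 65*I*y^2 - 52*y + 210*I*y - 168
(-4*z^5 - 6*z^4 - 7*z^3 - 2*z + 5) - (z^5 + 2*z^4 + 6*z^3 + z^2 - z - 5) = -5*z^5 - 8*z^4 - 13*z^3 - z^2 - z + 10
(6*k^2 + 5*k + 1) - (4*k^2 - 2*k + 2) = 2*k^2 + 7*k - 1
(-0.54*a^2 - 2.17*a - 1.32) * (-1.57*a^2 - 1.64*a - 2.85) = 0.8478*a^4 + 4.2925*a^3 + 7.1702*a^2 + 8.3493*a + 3.762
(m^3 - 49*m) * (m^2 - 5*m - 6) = m^5 - 5*m^4 - 55*m^3 + 245*m^2 + 294*m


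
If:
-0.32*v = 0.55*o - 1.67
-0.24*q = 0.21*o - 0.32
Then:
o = 3.03636363636364 - 0.581818181818182*v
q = 0.509090909090909*v - 1.32348484848485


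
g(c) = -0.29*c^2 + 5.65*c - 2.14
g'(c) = 5.65 - 0.58*c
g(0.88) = 2.61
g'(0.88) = 5.14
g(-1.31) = -10.04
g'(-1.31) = 6.41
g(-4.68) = -34.93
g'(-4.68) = 8.36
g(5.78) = 20.83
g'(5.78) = 2.30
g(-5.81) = -44.76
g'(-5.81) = 9.02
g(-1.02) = -8.20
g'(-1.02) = 6.24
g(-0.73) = -6.42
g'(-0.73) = 6.07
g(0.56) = 0.93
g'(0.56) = 5.33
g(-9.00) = -76.48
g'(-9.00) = 10.87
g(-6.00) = -46.48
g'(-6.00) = 9.13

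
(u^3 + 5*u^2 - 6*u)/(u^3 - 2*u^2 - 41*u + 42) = u/(u - 7)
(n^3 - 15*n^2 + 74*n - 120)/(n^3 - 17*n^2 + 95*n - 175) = (n^2 - 10*n + 24)/(n^2 - 12*n + 35)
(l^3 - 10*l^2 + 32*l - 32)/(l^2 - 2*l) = l - 8 + 16/l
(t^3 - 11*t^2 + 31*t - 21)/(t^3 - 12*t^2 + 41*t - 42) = (t - 1)/(t - 2)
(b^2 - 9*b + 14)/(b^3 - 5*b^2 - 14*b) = (b - 2)/(b*(b + 2))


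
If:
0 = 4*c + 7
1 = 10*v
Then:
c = -7/4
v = 1/10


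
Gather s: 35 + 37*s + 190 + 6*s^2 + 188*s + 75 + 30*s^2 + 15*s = 36*s^2 + 240*s + 300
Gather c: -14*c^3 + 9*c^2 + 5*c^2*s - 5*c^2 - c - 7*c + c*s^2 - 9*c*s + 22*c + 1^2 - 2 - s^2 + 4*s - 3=-14*c^3 + c^2*(5*s + 4) + c*(s^2 - 9*s + 14) - s^2 + 4*s - 4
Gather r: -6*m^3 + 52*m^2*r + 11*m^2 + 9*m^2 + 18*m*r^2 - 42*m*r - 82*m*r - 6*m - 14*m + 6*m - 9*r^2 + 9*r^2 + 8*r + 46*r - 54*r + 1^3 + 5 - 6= -6*m^3 + 20*m^2 + 18*m*r^2 - 14*m + r*(52*m^2 - 124*m)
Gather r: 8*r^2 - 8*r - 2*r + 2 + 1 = 8*r^2 - 10*r + 3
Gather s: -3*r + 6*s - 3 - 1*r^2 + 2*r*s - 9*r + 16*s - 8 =-r^2 - 12*r + s*(2*r + 22) - 11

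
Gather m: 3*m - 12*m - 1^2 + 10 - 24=-9*m - 15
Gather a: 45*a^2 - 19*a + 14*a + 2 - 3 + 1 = 45*a^2 - 5*a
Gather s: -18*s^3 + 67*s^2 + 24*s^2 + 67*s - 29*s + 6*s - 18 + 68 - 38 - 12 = -18*s^3 + 91*s^2 + 44*s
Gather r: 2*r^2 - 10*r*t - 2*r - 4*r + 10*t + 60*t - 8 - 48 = 2*r^2 + r*(-10*t - 6) + 70*t - 56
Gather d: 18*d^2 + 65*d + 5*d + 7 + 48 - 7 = 18*d^2 + 70*d + 48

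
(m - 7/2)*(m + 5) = m^2 + 3*m/2 - 35/2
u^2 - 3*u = u*(u - 3)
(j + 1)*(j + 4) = j^2 + 5*j + 4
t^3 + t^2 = t^2*(t + 1)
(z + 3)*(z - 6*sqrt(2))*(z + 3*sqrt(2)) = z^3 - 3*sqrt(2)*z^2 + 3*z^2 - 36*z - 9*sqrt(2)*z - 108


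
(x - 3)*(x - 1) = x^2 - 4*x + 3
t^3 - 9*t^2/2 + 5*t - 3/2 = (t - 3)*(t - 1)*(t - 1/2)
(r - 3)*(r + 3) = r^2 - 9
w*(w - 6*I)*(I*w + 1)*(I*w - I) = -w^4 + w^3 + 7*I*w^3 + 6*w^2 - 7*I*w^2 - 6*w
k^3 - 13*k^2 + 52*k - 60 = (k - 6)*(k - 5)*(k - 2)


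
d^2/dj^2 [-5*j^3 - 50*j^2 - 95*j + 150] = -30*j - 100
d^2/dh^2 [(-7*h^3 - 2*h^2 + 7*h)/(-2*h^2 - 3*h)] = 46/(8*h^3 + 36*h^2 + 54*h + 27)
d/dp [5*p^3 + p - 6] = 15*p^2 + 1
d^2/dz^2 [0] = 0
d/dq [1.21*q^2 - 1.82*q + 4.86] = 2.42*q - 1.82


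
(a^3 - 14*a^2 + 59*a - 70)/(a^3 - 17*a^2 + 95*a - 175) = (a - 2)/(a - 5)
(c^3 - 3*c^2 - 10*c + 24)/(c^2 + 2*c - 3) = (c^2 - 6*c + 8)/(c - 1)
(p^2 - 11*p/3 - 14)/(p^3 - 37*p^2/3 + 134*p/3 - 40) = (3*p + 7)/(3*p^2 - 19*p + 20)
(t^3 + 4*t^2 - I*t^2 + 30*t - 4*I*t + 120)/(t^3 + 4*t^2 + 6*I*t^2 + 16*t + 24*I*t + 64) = (t^2 - I*t + 30)/(t^2 + 6*I*t + 16)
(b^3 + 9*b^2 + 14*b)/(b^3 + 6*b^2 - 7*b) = (b + 2)/(b - 1)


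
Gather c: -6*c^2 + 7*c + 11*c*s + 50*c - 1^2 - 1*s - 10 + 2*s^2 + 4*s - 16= -6*c^2 + c*(11*s + 57) + 2*s^2 + 3*s - 27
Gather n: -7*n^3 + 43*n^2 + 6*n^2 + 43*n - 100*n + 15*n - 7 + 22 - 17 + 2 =-7*n^3 + 49*n^2 - 42*n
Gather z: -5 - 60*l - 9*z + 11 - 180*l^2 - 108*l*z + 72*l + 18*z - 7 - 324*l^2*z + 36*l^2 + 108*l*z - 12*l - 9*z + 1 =-324*l^2*z - 144*l^2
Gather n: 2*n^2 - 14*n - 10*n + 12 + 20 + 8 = 2*n^2 - 24*n + 40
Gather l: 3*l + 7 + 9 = 3*l + 16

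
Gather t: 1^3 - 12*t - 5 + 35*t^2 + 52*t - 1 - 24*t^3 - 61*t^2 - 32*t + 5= -24*t^3 - 26*t^2 + 8*t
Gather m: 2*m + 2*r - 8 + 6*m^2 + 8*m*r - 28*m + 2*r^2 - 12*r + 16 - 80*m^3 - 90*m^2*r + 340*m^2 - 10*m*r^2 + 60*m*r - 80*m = -80*m^3 + m^2*(346 - 90*r) + m*(-10*r^2 + 68*r - 106) + 2*r^2 - 10*r + 8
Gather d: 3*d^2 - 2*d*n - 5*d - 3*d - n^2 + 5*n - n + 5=3*d^2 + d*(-2*n - 8) - n^2 + 4*n + 5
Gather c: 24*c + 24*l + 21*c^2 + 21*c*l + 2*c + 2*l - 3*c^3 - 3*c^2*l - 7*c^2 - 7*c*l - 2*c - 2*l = -3*c^3 + c^2*(14 - 3*l) + c*(14*l + 24) + 24*l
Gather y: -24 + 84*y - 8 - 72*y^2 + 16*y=-72*y^2 + 100*y - 32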